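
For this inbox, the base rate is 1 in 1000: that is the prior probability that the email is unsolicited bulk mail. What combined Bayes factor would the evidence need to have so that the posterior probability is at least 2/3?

Prior odds = 0.001/0.999 = 1/999.
Target odds = (2/3)/(1/3) = 2.
Required Bayes factor = 2 ÷ (1/999) = 1998.

1998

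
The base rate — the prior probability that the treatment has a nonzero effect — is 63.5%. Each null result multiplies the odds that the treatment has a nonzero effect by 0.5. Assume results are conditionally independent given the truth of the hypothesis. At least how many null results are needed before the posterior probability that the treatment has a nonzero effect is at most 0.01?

8

Prior odds = 0.635/0.365 = 127/73.
Likelihood ratio per null result = 0.5.
Target posterior odds = 0.01/0.99 = 1/99.
Need (127/73) × 0.5ⁿ ≤ 1/99, i.e. 0.5ⁿ ≤ 73/12573.
0.5⁷ = 0.0078125 is still above 73/12573 but 0.5⁸ = 0.00390625 is at or below it, so n = 8.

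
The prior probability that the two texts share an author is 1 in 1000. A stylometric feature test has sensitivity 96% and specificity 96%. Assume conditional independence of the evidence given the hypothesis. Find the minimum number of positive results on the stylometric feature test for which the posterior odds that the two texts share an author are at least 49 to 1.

4

Prior odds = 0.001/0.999 = 1/999.
False-positive rate = 1 − 0.96 = 0.04; likelihood ratio of a positive = 0.96/0.04 = 24.
Target odds = 49.
Need (1/999) × 24ⁿ ≥ 49, i.e. 24ⁿ ≥ 48951.
24³ = 13824 falls short of 48951 but 24⁴ = 331776 reaches it, so n = 4.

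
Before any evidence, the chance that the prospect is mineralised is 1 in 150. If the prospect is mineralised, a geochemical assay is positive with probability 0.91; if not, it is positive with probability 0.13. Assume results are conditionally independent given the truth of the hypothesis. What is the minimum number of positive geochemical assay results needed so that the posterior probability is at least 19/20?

Prior odds = (1/150)/(149/150) = 1/149.
Likelihood ratio of a positive = 0.91/0.13 = 7.
Target odds: 0.95 ÷ 0.05 = 19.
Require 7ⁿ ≥ 19 ÷ (1/149) = 2831.
7⁴ = 2401 falls short of 2831 but 7⁵ = 16807 reaches it, so n = 5.

5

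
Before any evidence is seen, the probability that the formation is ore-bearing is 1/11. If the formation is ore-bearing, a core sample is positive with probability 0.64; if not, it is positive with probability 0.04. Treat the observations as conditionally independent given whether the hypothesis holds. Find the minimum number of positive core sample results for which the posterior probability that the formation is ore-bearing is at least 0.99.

Prior odds = (1/11)/(10/11) = 0.1.
Likelihood ratio of a positive = 0.64/0.04 = 16.
Target odds: 0.99 ÷ 0.01 = 99.
Require 16ⁿ ≥ 99 ÷ 0.1 = 990.
16² = 256 falls short of 990 but 16³ = 4096 reaches it, so n = 3.

3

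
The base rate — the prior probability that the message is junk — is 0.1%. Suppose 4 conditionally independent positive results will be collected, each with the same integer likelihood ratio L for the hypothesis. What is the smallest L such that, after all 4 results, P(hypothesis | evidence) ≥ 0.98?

Prior odds = 0.001/0.999 = 1/999.
Target odds = 0.98/0.02 = 49.
Need L⁴ ≥ 49 ÷ (1/999) = 48951.
14⁴ = 38416 < 48951 ≤ 50625 = 15⁴, so L = 15.

15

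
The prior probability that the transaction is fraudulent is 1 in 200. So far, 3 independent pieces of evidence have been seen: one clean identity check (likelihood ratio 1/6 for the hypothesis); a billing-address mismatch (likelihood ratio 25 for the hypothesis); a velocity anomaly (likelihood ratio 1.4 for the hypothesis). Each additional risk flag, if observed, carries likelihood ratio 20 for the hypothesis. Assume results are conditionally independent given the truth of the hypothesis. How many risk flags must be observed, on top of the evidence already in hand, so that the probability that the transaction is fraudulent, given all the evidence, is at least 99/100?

3

Prior odds = 0.005/0.995 = 1/199.
Combined Bayes factor of the evidence already in hand = (1/6) × 25 × 1.4 = 35/6.
Odds after that evidence = (1/199) × 35/6 = 35/1194.
Target odds = 0.99/0.01 = 99.
Need 20ⁿ ≥ 99 ÷ (35/1194) = 118206/35.
20² = 400 falls short of 118206/35 but 20³ = 8000 reaches it, so n = 3.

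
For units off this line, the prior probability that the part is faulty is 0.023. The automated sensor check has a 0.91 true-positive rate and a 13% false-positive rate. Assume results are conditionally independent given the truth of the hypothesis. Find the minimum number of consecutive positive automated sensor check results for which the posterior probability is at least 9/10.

Prior odds: 0.023 ÷ 0.977 = 23/977.
Likelihood ratio of a positive result = 0.91/0.13 = 7.
Target posterior odds = 0.9/0.1 = 9.
Need (23/977) × 7ⁿ ≥ 9, i.e. 7ⁿ ≥ 8793/23.
7³ = 343 falls short of 8793/23 but 7⁴ = 2401 reaches it, so n = 4.

4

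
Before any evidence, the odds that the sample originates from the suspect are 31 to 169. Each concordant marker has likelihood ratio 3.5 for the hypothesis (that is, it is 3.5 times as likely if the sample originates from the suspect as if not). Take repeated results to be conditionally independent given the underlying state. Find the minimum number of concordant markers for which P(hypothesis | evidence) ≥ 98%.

5

Prior odds = 31/169.
Likelihood ratio per concordant marker = 3.5.
Target odds: 0.98 ÷ 0.02 = 49.
Require 3.5ⁿ ≥ 49 ÷ (31/169) = 8281/31.
3.5⁴ = 150.0625 falls short of 8281/31 but 3.5⁵ = 525.21875 reaches it, so n = 5.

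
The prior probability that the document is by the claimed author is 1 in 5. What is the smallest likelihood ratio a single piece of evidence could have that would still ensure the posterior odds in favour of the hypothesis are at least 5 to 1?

Prior odds = 0.2/0.8 = 0.25.
Target odds = 5.
Required Bayes factor = 5 ÷ 0.25 = 20.

20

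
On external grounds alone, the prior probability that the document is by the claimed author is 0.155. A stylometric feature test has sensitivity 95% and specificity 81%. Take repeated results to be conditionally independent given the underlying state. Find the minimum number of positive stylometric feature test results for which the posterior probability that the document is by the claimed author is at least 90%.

3

Prior odds = 0.155/0.845 = 31/169.
False-positive rate = 1 − 0.81 = 0.19; likelihood ratio of a positive = 0.95/0.19 = 5.
Target posterior odds = 0.9/0.1 = 9.
Need (31/169) × 5ⁿ ≥ 9, i.e. 5ⁿ ≥ 1521/31.
5² = 25 falls short of 1521/31 but 5³ = 125 reaches it, so n = 3.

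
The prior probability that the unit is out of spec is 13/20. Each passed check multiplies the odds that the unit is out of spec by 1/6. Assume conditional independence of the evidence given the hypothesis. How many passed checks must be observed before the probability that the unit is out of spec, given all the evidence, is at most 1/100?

3

Prior odds: 0.65 ÷ 0.35 = 13/7.
Likelihood ratio per passed check = 1/6.
Target odds: 0.01 ÷ 0.99 = 1/99.
Require (1/6)ⁿ ≤ 1/99 ÷ (13/7) = 7/1287.
(1/6)² = 1/36 is still above 7/1287 but (1/6)³ = 1/216 is at or below it, so n = 3.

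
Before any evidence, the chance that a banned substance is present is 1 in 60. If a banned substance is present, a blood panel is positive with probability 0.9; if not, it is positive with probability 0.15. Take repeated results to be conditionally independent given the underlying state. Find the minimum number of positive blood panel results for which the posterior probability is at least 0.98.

Prior odds: (1/60) ÷ (59/60) = 1/59.
Likelihood ratio of a positive = 0.9/0.15 = 6.
Target odds: 0.98 ÷ 0.02 = 49.
Need (1/59) × 6ⁿ ≥ 49, i.e. 6ⁿ ≥ 2891.
6⁴ = 1296 falls short of 2891 but 6⁵ = 7776 reaches it, so n = 5.

5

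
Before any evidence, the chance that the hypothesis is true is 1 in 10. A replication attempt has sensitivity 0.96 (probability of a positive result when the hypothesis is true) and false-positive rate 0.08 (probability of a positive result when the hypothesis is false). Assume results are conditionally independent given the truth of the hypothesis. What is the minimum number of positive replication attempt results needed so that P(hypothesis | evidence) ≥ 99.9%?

Prior odds = 0.1/0.9 = 1/9.
Likelihood ratio of a positive result = 0.96/0.08 = 12.
Target posterior odds = 0.999/0.001 = 999.
Need (1/9) × 12ⁿ ≥ 999, i.e. 12ⁿ ≥ 8991.
12³ = 1728 falls short of 8991 but 12⁴ = 20736 reaches it, so n = 4.

4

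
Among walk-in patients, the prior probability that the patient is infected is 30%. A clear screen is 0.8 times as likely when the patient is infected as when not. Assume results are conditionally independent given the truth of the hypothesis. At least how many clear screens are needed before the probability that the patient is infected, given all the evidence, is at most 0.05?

Prior odds = 0.3/0.7 = 3/7.
Likelihood ratio per clear screen = 0.8.
Target odds: 0.05 ÷ 0.95 = 1/19.
Require 0.8ⁿ ≤ 1/19 ÷ (3/7) = 7/57.
0.8⁹ = 262144/1953125 is still above 7/57 but 0.8¹⁰ = 1048576/9765625 is at or below it, so n = 10.

10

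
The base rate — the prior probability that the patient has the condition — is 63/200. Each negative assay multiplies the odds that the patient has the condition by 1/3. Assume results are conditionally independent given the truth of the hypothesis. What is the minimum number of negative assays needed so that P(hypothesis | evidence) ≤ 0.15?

Prior odds: 0.315 ÷ 0.685 = 63/137.
Likelihood ratio per negative assay = 1/3.
Target odds: 0.15 ÷ 0.85 = 3/17.
Require (1/3)ⁿ ≤ 3/17 ÷ (63/137) = 137/357.
(1/3)¹ = 1/3, which is already at or below the required 137/357; so n = 1.

1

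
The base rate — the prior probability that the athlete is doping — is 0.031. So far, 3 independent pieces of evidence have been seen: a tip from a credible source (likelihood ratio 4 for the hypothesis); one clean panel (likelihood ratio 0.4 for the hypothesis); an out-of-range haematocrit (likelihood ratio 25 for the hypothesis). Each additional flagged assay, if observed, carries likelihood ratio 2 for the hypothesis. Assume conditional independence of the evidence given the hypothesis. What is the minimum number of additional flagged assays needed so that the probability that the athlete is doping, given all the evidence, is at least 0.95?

Prior odds = 0.031/0.969 = 31/969.
Combined Bayes factor of the evidence already in hand = 4 × 0.4 × 25 = 40.
Odds after that evidence = (31/969) × 40 = 1240/969.
Target odds = 0.95/0.05 = 19.
Need 2ⁿ ≥ 19 ÷ (1240/969) = 18411/1240.
2³ = 8 falls short of 18411/1240 but 2⁴ = 16 reaches it, so n = 4.

4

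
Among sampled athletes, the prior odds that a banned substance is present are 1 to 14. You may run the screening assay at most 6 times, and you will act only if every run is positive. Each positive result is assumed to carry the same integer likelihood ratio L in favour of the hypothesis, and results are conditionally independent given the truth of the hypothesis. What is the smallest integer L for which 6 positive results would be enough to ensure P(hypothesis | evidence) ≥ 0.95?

Prior odds = 1/14.
Target odds = 0.95/0.05 = 19.
Need L⁶ ≥ 19 ÷ (1/14) = 266.
2⁶ = 64 < 266 ≤ 729 = 3⁶, so L = 3.

3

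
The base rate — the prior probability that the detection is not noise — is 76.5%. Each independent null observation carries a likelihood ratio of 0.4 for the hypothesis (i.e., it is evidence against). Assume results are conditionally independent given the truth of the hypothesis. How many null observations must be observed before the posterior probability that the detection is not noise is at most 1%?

7

Prior odds: 0.765 ÷ 0.235 = 153/47.
Likelihood ratio per null observation = 0.4.
Target posterior odds = 0.01/0.99 = 1/99.
Need (153/47) × 0.4ⁿ ≤ 1/99, i.e. 0.4ⁿ ≤ 47/15147.
0.4⁶ = 64/15625 is still above 47/15147 but 0.4⁷ = 128/78125 is at or below it, so n = 7.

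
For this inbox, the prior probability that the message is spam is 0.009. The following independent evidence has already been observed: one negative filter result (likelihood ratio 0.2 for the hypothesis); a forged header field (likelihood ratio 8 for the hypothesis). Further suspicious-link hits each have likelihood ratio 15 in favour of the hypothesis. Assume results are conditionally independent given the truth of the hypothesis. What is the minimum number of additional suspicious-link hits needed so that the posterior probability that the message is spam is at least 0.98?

Prior odds = 0.009/0.991 = 9/991.
Combined Bayes factor of the evidence already in hand = 0.2 × 8 = 1.6.
Odds after that evidence = (9/991) × 1.6 = 72/4955.
Target odds = 0.98/0.02 = 49.
Need 15ⁿ ≥ 49 ÷ (72/4955) = 242795/72.
15² = 225 falls short of 242795/72 but 15³ = 3375 reaches it, so n = 3.

3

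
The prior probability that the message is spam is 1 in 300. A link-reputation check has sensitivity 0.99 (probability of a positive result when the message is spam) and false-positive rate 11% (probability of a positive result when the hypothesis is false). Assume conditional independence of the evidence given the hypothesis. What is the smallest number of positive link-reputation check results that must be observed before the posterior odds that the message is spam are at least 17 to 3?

Prior odds: (1/300) ÷ (299/300) = 1/299.
Likelihood ratio of a positive result = 0.99/0.11 = 9.
Target odds = 17/3.
Need (1/299) × 9ⁿ ≥ 17/3, i.e. 9ⁿ ≥ 5083/3.
9³ = 729 falls short of 5083/3 but 9⁴ = 6561 reaches it, so n = 4.

4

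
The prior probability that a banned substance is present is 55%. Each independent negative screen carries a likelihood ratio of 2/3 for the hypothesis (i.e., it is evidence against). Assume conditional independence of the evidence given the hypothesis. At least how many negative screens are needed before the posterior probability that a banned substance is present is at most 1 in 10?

6

Prior odds = 0.55/0.45 = 11/9.
Likelihood ratio per negative screen = 2/3.
Target posterior odds = 0.1/0.9 = 1/9.
Require (2/3)ⁿ ≤ 1/9 ÷ (11/9) = 1/11.
(2/3)⁵ = 32/243 is still above 1/11 but (2/3)⁶ = 64/729 is at or below it, so n = 6.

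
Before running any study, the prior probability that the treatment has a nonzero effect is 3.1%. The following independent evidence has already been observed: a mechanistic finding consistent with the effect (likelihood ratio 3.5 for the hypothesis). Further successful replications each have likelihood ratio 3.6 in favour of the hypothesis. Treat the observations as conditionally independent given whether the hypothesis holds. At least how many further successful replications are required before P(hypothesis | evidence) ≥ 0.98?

Prior odds = 0.031/0.969 = 31/969.
Bayes factor of the evidence already in hand = 3.5.
Odds after that evidence = (31/969) × 3.5 = 217/1938.
Target odds = 0.98/0.02 = 49.
Need 3.6ⁿ ≥ 49 ÷ (217/1938) = 13566/31.
3.6⁴ = 167.9616 falls short of 13566/31 but 3.6⁵ = 604.66176 reaches it, so n = 5.

5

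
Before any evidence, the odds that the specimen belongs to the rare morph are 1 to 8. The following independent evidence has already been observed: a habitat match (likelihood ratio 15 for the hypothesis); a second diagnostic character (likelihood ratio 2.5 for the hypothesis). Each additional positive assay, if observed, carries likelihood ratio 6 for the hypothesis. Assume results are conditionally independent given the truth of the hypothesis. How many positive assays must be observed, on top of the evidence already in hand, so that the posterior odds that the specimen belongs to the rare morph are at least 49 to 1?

Prior odds = 0.125.
Combined Bayes factor of the evidence already in hand = 15 × 2.5 = 37.5.
Odds after that evidence = 0.125 × 37.5 = 4.6875.
Target odds = 49.
Need 6ⁿ ≥ 49 ÷ 4.6875 = 784/75.
6¹ = 6 falls short of 784/75 but 6² = 36 reaches it, so n = 2.

2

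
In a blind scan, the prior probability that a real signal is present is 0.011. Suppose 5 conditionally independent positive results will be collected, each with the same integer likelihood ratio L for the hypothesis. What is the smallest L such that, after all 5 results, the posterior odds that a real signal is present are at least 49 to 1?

Prior odds = 0.011/0.989 = 11/989.
Target odds = 49.
Need L⁵ ≥ 49 ÷ (11/989) = 48461/11.
5⁵ = 3125 < 48461/11 ≤ 7776 = 6⁵, so L = 6.

6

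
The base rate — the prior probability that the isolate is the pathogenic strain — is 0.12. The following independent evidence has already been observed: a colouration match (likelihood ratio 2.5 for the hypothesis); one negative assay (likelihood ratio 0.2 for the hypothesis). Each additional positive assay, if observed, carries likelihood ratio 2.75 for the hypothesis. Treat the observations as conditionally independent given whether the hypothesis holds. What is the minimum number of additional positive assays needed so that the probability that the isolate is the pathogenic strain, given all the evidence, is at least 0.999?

10

Prior odds = 0.12/0.88 = 3/22.
Combined Bayes factor of the evidence already in hand = 2.5 × 0.2 = 0.5.
Odds after that evidence = (3/22) × 0.5 = 3/44.
Target odds = 0.999/0.001 = 999.
Need 2.75ⁿ ≥ 999 ÷ (3/44) = 14652.
2.75⁹ ≈8994.86 falls short of 14652 but 2.75¹⁰ ≈24735.9 reaches it, so n = 10.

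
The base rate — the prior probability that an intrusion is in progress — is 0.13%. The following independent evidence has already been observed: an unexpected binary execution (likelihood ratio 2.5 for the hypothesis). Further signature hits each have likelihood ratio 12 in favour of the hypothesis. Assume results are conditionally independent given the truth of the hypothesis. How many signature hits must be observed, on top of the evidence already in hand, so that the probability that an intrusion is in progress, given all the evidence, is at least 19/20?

4

Prior odds = 0.0013/0.9987 = 13/9987.
Bayes factor of the evidence already in hand = 2.5.
Odds after that evidence = (13/9987) × 2.5 = 65/19974.
Target odds = 0.95/0.05 = 19.
Need 12ⁿ ≥ 19 ÷ (65/19974) = 379506/65.
12³ = 1728 falls short of 379506/65 but 12⁴ = 20736 reaches it, so n = 4.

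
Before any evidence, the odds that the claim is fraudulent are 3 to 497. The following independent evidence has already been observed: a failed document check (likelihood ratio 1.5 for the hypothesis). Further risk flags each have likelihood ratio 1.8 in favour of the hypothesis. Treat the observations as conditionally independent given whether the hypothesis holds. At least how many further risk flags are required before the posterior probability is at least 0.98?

15

Prior odds = 3/497.
Bayes factor of the evidence already in hand = 1.5.
Odds after that evidence = (3/497) × 1.5 = 9/994.
Target odds = 0.98/0.02 = 49.
Need 1.8ⁿ ≥ 49 ÷ (9/994) = 48706/9.
1.8¹⁴ ≈3748.13 falls short of 48706/9 but 1.8¹⁵ ≈6746.64 reaches it, so n = 15.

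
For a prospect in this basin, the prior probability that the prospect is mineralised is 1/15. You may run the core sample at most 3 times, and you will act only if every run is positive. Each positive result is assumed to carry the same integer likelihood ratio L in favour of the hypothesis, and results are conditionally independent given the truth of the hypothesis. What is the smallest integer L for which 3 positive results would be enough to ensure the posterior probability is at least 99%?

Prior odds = (1/15)/(14/15) = 1/14.
Target odds = 0.99/0.01 = 99.
Need L³ ≥ 99 ÷ (1/14) = 1386.
11³ = 1331 < 1386 ≤ 1728 = 12³, so L = 12.

12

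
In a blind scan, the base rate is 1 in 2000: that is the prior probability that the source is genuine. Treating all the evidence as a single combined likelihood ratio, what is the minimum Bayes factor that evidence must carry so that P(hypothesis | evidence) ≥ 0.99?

Prior odds = 0.0005/0.9995 = 1/1999.
Target odds = 0.99/0.01 = 99.
Required Bayes factor = 99 ÷ (1/1999) = 197901.

197901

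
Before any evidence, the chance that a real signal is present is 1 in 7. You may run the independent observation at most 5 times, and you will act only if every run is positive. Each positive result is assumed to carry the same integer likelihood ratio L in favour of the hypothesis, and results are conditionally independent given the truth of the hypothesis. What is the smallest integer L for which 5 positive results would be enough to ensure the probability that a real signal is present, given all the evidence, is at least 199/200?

Prior odds = (1/7)/(6/7) = 1/6.
Target odds = 0.995/0.005 = 199.
Need L⁵ ≥ 199 ÷ (1/6) = 1194.
4⁵ = 1024 < 1194 ≤ 3125 = 5⁵, so L = 5.

5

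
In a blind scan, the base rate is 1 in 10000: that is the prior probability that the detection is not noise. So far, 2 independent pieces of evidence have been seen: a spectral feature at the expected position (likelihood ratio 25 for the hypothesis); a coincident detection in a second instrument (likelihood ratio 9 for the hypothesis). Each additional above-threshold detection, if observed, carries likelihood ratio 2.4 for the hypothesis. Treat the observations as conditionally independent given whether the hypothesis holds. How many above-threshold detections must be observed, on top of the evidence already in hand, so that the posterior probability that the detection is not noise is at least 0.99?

Prior odds = 0.0001/0.9999 = 1/9999.
Combined Bayes factor of the evidence already in hand = 25 × 9 = 225.
Odds after that evidence = (1/9999) × 225 = 25/1111.
Target odds = 0.99/0.01 = 99.
Need 2.4ⁿ ≥ 99 ÷ (25/1111) = 4399.56.
2.4⁹ ≈2641.81 falls short of 4399.56 but 2.4¹⁰ ≈6340.34 reaches it, so n = 10.

10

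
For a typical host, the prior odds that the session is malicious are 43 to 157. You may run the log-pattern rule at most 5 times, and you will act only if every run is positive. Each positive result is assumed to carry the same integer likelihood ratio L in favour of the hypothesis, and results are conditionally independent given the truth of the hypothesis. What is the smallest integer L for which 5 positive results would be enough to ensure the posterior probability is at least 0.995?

Prior odds = 43/157.
Target odds = 0.995/0.005 = 199.
Need L⁵ ≥ 199 ÷ (43/157) = 31243/43.
3⁵ = 243 < 31243/43 ≤ 1024 = 4⁵, so L = 4.

4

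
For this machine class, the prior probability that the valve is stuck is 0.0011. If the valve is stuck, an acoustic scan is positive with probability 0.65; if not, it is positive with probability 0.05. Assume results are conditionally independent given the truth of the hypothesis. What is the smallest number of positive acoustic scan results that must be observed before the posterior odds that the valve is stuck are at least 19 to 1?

Prior odds: 0.0011 ÷ 0.9989 = 11/9989.
Likelihood ratio of a positive = 0.65/0.05 = 13.
Target odds = 19.
Need (11/9989) × 13ⁿ ≥ 19, i.e. 13ⁿ ≥ 189791/11.
13³ = 2197 falls short of 189791/11 but 13⁴ = 28561 reaches it, so n = 4.

4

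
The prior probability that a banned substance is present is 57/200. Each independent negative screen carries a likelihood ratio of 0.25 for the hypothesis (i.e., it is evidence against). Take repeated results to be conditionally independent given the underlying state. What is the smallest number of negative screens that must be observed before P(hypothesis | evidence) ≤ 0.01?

3

Prior odds = 0.285/0.715 = 57/143.
Likelihood ratio per negative screen = 0.25.
Target posterior odds = 0.01/0.99 = 1/99.
Require 0.25ⁿ ≤ 1/99 ÷ (57/143) = 13/513.
0.25² = 0.0625 is still above 13/513 but 0.25³ = 0.015625 is at or below it, so n = 3.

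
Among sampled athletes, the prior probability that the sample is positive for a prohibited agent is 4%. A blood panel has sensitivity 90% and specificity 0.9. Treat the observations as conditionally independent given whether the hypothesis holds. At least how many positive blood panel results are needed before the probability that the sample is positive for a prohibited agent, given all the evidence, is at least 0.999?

Prior odds = 0.04/0.96 = 1/24.
False-positive rate = 1 − 0.9 = 0.1; likelihood ratio of a positive = 0.9/0.1 = 9.
Target posterior odds = 0.999/0.001 = 999.
Require 9ⁿ ≥ 999 ÷ (1/24) = 23976.
9⁴ = 6561 falls short of 23976 but 9⁵ = 59049 reaches it, so n = 5.

5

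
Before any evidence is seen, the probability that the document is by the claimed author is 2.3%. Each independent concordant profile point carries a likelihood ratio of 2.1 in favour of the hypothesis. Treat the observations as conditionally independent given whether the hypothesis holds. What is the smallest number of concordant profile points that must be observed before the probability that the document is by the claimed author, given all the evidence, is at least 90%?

Prior odds: 0.023 ÷ 0.977 = 23/977.
Likelihood ratio per concordant profile point = 2.1.
Target posterior odds = 0.9/0.1 = 9.
Need (23/977) × 2.1ⁿ ≥ 9, i.e. 2.1ⁿ ≥ 8793/23.
2.1⁸ ≈378.229 falls short of 8793/23 but 2.1⁹ ≈794.28 reaches it, so n = 9.

9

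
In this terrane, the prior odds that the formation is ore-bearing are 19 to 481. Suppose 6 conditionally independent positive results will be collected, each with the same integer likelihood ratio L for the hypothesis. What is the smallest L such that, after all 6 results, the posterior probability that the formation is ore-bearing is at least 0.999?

Prior odds = 19/481.
Target odds = 0.999/0.001 = 999.
Need L⁶ ≥ 999 ÷ (19/481) = 480519/19.
5⁶ = 15625 < 480519/19 ≤ 46656 = 6⁶, so L = 6.

6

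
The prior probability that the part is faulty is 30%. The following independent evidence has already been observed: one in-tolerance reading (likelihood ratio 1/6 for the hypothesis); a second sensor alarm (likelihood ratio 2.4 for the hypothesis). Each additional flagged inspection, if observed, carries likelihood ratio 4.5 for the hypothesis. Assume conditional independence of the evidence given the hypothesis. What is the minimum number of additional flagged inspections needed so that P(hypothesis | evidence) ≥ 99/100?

Prior odds = 0.3/0.7 = 3/7.
Combined Bayes factor of the evidence already in hand = (1/6) × 2.4 = 0.4.
Odds after that evidence = (3/7) × 0.4 = 6/35.
Target odds = 0.99/0.01 = 99.
Need 4.5ⁿ ≥ 99 ÷ (6/35) = 577.5.
4.5⁴ = 410.0625 falls short of 577.5 but 4.5⁵ = 1845.28125 reaches it, so n = 5.

5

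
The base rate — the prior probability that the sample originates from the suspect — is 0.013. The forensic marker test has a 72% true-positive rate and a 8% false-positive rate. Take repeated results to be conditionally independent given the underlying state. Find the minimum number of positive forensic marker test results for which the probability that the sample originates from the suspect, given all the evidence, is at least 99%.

Prior odds = 0.013/0.987 = 13/987.
Likelihood ratio of a positive result = 0.72/0.08 = 9.
Target posterior odds = 0.99/0.01 = 99.
Require 9ⁿ ≥ 99 ÷ (13/987) = 97713/13.
9⁴ = 6561 falls short of 97713/13 but 9⁵ = 59049 reaches it, so n = 5.

5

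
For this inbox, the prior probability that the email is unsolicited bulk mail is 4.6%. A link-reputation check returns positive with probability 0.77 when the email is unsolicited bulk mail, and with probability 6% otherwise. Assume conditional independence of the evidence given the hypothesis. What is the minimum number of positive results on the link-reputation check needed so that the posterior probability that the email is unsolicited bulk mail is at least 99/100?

Prior odds = 0.046/0.954 = 23/477.
Likelihood ratio of a positive result = 0.77/0.06 = 77/6.
Target odds: 0.99 ÷ 0.01 = 99.
Need (23/477) × (77/6)ⁿ ≥ 99, i.e. (77/6)ⁿ ≥ 47223/23.
(77/6)² = 5929/36 falls short of 47223/23 but (77/6)³ = 456533/216 reaches it, so n = 3.

3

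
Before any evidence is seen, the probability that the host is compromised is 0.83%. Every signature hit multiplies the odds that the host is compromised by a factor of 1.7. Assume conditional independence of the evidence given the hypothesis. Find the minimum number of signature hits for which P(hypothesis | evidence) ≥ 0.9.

14

Prior odds = 0.0083/0.9917 = 83/9917.
Likelihood ratio per signature hit = 1.7.
Target posterior odds = 0.9/0.1 = 9.
Need (83/9917) × 1.7ⁿ ≥ 9, i.e. 1.7ⁿ ≥ 89253/83.
1.7¹³ ≈990.458 falls short of 89253/83 but 1.7¹⁴ ≈1683.78 reaches it, so n = 14.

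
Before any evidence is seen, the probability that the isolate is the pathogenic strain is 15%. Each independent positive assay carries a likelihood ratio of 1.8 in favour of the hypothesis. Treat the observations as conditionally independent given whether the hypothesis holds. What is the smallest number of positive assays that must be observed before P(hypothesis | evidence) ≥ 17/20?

Prior odds: 0.15 ÷ 0.85 = 3/17.
Likelihood ratio per positive assay = 1.8.
Target posterior odds = 0.85/0.15 = 17/3.
Require 1.8ⁿ ≥ 17/3 ÷ (3/17) = 289/9.
1.8⁵ = 18.89568 falls short of 289/9 but 1.8⁶ = 531441/15625 reaches it, so n = 6.

6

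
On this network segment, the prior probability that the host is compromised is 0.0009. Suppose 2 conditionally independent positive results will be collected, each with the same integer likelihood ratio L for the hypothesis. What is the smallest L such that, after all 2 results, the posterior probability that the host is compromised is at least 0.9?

Prior odds = 0.0009/0.9991 = 9/9991.
Target odds = 0.9/0.1 = 9.
Need L² ≥ 9 ÷ (9/9991) = 9991.
99² = 9801 < 9991 ≤ 10000 = 100², so L = 100.

100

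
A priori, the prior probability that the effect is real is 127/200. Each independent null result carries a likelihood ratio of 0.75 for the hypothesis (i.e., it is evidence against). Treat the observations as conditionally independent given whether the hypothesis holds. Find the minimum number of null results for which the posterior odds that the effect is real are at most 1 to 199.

Prior odds: 0.635 ÷ 0.365 = 127/73.
Likelihood ratio per null result = 0.75.
Target odds = 1/199.
Need (127/73) × 0.75ⁿ ≤ 1/199, i.e. 0.75ⁿ ≤ 73/25273.
0.75²⁰ ≈0.00317121 is still above 73/25273 but 0.75²¹ ≈0.00237841 is at or below it, so n = 21.

21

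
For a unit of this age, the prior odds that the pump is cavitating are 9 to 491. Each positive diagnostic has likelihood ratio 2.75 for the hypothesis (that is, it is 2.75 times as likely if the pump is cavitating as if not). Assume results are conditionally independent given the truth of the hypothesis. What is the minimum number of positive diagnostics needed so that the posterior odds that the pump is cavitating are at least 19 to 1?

Prior odds = 9/491.
Likelihood ratio per positive diagnostic = 2.75.
Target odds = 19.
Require 2.75ⁿ ≥ 19 ÷ (9/491) = 9329/9.
2.75⁶ = 1771561/4096 falls short of 9329/9 but 2.75⁷ = 19487171/16384 reaches it, so n = 7.

7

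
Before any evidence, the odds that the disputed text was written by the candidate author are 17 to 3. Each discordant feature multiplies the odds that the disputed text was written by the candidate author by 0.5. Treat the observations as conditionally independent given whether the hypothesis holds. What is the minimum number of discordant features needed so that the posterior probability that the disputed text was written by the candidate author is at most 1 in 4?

Prior odds = 17/3.
Likelihood ratio per discordant feature = 0.5.
Target posterior odds = 0.25/0.75 = 1/3.
Require 0.5ⁿ ≤ 1/3 ÷ (17/3) = 1/17.
0.5⁴ = 0.0625 is still above 1/17 but 0.5⁵ = 0.03125 is at or below it, so n = 5.

5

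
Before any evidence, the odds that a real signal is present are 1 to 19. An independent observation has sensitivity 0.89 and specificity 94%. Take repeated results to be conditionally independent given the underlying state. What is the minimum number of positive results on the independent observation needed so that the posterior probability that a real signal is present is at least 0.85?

2

Prior odds = 1/19.
False-positive rate = 1 − 0.94 = 0.06; likelihood ratio of a positive = 0.89/0.06 = 89/6.
Target odds: 0.85 ÷ 0.15 = 17/3.
Require (89/6)ⁿ ≥ 17/3 ÷ (1/19) = 323/3.
(89/6)¹ = 89/6 falls short of 323/3 but (89/6)² = 7921/36 reaches it, so n = 2.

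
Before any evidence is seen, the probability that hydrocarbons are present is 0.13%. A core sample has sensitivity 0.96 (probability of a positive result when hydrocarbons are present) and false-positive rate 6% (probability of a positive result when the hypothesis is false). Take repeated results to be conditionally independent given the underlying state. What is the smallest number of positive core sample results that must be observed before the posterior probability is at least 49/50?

Prior odds = 0.0013/0.9987 = 13/9987.
Likelihood ratio of a positive result = 0.96/0.06 = 16.
Target odds: 0.98 ÷ 0.02 = 49.
Need (13/9987) × 16ⁿ ≥ 49, i.e. 16ⁿ ≥ 489363/13.
16³ = 4096 falls short of 489363/13 but 16⁴ = 65536 reaches it, so n = 4.

4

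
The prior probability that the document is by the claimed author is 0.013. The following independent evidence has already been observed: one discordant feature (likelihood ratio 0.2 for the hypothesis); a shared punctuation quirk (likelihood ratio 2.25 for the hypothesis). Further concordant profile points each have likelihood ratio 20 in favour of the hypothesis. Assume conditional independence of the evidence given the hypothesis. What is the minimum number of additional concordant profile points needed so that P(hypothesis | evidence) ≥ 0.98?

Prior odds = 0.013/0.987 = 13/987.
Combined Bayes factor of the evidence already in hand = 0.2 × 2.25 = 0.45.
Odds after that evidence = (13/987) × 0.45 = 39/6580.
Target odds = 0.98/0.02 = 49.
Need 20ⁿ ≥ 49 ÷ (39/6580) = 322420/39.
20³ = 8000 falls short of 322420/39 but 20⁴ = 160000 reaches it, so n = 4.

4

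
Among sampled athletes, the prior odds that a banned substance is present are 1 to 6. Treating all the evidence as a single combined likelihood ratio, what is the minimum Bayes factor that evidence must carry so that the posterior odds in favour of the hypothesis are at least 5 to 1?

Prior odds = 1/6.
Target odds = 5.
Required Bayes factor = 5 ÷ (1/6) = 30.

30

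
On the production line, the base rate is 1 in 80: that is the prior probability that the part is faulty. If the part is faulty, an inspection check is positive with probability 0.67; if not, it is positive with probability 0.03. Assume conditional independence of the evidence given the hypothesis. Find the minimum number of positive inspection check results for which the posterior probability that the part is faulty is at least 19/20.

Prior odds = 0.0125/0.9875 = 1/79.
Likelihood ratio of a positive = 0.67/0.03 = 67/3.
Target posterior odds = 0.95/0.05 = 19.
Need (1/79) × (67/3)ⁿ ≥ 19, i.e. (67/3)ⁿ ≥ 1501.
(67/3)² = 4489/9 falls short of 1501 but (67/3)³ = 300763/27 reaches it, so n = 3.

3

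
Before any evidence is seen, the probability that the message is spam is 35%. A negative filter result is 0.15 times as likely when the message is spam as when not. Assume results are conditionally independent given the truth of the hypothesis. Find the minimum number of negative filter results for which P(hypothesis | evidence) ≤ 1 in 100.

Prior odds: 0.35 ÷ 0.65 = 7/13.
Likelihood ratio per negative filter result = 0.15.
Target odds: 0.01 ÷ 0.99 = 1/99.
Require 0.15ⁿ ≤ 1/99 ÷ (7/13) = 13/693.
0.15² = 0.0225 is still above 13/693 but 0.15³ = 0.003375 is at or below it, so n = 3.

3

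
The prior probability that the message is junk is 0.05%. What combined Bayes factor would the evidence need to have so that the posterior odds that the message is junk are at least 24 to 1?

47976

Prior odds = 0.0005/0.9995 = 1/1999.
Target odds = 24.
Required Bayes factor = 24 ÷ (1/1999) = 47976.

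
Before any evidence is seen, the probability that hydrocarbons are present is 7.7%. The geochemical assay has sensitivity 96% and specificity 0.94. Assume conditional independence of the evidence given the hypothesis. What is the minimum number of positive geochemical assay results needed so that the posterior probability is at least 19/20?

Prior odds = 0.077/0.923 = 77/923.
False-positive rate = 1 − 0.94 = 0.06; likelihood ratio of a positive = 0.96/0.06 = 16.
Target posterior odds = 0.95/0.05 = 19.
Require 16ⁿ ≥ 19 ÷ (77/923) = 17537/77.
16¹ = 16 falls short of 17537/77 but 16² = 256 reaches it, so n = 2.

2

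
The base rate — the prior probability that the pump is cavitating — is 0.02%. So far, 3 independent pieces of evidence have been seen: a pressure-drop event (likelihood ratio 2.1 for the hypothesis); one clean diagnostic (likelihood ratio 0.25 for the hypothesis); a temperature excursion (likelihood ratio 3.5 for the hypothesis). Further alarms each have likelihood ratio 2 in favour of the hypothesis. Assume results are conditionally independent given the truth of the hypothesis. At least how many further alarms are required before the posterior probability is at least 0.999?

Prior odds = 0.0002/0.9998 = 1/4999.
Combined Bayes factor of the evidence already in hand = 2.1 × 0.25 × 3.5 = 1.8375.
Odds after that evidence = (1/4999) × 1.8375 = 147/399920.
Target odds = 0.999/0.001 = 999.
Need 2ⁿ ≥ 999 ÷ (147/399920) = 133173360/49.
2²¹ = 2097152 falls short of 133173360/49 but 2²² = 4194304 reaches it, so n = 22.

22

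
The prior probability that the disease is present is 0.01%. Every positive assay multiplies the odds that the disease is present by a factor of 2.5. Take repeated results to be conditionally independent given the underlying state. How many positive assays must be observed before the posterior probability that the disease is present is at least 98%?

15

Prior odds = 0.0001/0.9999 = 1/9999.
Likelihood ratio per positive assay = 2.5.
Target odds: 0.98 ÷ 0.02 = 49.
Need (1/9999) × 2.5ⁿ ≥ 49, i.e. 2.5ⁿ ≥ 489951.
2.5¹⁴ ≈372529 falls short of 489951 but 2.5¹⁵ ≈931323 reaches it, so n = 15.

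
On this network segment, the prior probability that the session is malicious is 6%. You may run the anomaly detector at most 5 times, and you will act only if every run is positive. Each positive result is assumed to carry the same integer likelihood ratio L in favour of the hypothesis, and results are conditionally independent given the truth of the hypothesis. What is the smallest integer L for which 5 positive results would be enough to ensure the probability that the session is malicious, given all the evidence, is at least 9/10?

3

Prior odds = 0.06/0.94 = 3/47.
Target odds = 0.9/0.1 = 9.
Need L⁵ ≥ 9 ÷ (3/47) = 141.
2⁵ = 32 < 141 ≤ 243 = 3⁵, so L = 3.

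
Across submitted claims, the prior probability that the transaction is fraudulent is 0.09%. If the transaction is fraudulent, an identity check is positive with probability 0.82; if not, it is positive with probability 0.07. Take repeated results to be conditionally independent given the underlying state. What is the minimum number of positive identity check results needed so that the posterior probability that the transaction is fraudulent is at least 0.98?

5

Prior odds: 0.0009 ÷ 0.9991 = 9/9991.
Likelihood ratio of a positive = 0.82/0.07 = 82/7.
Target posterior odds = 0.98/0.02 = 49.
Require (82/7)ⁿ ≥ 49 ÷ (9/9991) = 489559/9.
(82/7)⁴ = 45212176/2401 falls short of 489559/9 but (82/7)⁵ ≈220587 reaches it, so n = 5.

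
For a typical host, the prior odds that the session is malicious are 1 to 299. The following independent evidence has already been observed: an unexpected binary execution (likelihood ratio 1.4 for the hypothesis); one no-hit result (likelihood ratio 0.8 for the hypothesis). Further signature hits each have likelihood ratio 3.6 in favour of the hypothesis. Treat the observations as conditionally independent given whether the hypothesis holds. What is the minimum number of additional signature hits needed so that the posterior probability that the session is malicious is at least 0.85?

6

Prior odds = 1/299.
Combined Bayes factor of the evidence already in hand = 1.4 × 0.8 = 1.12.
Odds after that evidence = (1/299) × 1.12 = 28/7475.
Target odds = 0.85/0.15 = 17/3.
Need 3.6ⁿ ≥ 17/3 ÷ (28/7475) = 127075/84.
3.6⁵ = 604.66176 falls short of 127075/84 but 3.6⁶ = 34012224/15625 reaches it, so n = 6.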